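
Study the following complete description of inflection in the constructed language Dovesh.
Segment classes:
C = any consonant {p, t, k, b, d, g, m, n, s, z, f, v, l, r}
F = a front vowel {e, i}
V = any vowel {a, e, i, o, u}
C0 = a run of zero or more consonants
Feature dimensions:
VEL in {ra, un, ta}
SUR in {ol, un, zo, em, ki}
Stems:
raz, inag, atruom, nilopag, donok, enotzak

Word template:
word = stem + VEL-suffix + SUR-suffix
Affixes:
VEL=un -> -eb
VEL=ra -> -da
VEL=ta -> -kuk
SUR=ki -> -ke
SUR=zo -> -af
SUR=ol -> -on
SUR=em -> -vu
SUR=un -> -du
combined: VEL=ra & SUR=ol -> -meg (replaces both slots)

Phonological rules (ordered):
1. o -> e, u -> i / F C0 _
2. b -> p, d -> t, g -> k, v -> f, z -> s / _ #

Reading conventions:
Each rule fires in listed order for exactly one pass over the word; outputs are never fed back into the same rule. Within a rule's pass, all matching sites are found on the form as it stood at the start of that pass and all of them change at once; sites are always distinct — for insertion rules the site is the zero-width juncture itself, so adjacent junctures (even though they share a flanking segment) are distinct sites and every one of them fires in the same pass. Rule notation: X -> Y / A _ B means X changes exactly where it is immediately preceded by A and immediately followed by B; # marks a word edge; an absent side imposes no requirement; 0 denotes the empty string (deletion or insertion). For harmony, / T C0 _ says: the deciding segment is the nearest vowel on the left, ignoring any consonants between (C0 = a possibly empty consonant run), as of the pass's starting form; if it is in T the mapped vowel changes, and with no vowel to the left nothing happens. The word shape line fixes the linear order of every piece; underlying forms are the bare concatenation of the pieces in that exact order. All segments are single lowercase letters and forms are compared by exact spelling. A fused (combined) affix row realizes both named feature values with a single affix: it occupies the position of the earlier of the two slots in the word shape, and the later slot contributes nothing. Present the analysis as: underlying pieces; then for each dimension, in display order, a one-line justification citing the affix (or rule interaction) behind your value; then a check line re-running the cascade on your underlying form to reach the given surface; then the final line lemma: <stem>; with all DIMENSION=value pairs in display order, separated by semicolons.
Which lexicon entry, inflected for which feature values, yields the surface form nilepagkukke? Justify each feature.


underlying: nilopag-kuk-ke
VEL=ta - signalled by the affix -kuk
SUR=ki - signalled by the affix -ke
check: nilopagkukke -> nilepagkukke -> nilepagkukke
lemma: nilopag; VEL=ta; SUR=ki


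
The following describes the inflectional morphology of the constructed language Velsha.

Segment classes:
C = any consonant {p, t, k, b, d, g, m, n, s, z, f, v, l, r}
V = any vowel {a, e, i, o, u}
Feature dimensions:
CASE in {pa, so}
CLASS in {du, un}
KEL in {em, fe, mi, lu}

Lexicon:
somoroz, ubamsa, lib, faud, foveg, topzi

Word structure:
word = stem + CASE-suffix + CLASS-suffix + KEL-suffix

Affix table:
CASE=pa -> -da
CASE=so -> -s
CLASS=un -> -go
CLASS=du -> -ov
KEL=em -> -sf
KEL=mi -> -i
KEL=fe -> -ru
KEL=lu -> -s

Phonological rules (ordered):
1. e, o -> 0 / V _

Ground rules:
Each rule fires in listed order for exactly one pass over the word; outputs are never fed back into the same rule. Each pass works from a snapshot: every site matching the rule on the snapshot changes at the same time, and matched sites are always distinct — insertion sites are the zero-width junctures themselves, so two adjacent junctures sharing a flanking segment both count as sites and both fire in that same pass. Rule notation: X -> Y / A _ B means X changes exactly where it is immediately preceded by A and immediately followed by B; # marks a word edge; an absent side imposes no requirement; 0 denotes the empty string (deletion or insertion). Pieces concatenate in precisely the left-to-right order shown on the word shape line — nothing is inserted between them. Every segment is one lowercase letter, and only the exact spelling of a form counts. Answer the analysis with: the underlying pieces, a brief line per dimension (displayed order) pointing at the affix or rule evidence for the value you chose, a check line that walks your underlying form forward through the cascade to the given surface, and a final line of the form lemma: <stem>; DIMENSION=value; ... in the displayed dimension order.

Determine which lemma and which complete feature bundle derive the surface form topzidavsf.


underlying: topzi-da-ov-sf
CASE=pa - signalled by the affix -da
CLASS=du - signalled by the affix -ov
KEL=em - signalled by the affix -sf
check: topzidaovsf -> topzidavsf
lemma: topzi; CASE=pa; CLASS=du; KEL=em


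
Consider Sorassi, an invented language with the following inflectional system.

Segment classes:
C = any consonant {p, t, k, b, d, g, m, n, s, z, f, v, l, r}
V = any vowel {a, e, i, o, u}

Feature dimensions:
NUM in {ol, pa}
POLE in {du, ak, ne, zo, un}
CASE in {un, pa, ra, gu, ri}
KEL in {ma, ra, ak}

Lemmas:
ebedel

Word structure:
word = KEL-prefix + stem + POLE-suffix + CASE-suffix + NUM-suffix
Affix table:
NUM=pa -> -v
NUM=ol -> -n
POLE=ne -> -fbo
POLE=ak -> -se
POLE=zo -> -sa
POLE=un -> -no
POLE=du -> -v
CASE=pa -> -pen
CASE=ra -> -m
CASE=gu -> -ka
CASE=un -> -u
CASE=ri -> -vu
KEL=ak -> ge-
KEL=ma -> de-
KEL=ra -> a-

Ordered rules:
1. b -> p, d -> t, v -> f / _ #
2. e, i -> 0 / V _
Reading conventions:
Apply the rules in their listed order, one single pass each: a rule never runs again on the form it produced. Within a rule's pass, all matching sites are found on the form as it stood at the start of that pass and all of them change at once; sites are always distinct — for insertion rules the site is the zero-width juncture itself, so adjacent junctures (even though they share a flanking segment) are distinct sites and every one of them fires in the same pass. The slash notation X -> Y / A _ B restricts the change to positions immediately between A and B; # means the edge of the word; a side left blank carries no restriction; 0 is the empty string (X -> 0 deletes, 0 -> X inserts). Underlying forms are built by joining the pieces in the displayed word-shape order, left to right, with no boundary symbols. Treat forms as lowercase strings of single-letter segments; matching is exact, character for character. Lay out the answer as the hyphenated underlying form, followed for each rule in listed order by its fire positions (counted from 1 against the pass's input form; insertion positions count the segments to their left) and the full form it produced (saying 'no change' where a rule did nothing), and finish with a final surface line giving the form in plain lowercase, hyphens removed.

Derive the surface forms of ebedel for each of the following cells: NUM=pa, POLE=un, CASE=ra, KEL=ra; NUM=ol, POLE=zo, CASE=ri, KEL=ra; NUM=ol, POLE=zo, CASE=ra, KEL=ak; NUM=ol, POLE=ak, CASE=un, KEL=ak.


cell NUM=pa, POLE=un, CASE=ra, KEL=ra:
underlying: a-ebedel-no-m-v
1. b -> p, d -> t, v -> f / _ #: fires at position(s) 11: aebedelnomf
2. e, i -> 0 / V _: fires at position(s) 2: abedelnomf
surface: abedelnomf

cell NUM=ol, POLE=zo, CASE=ri, KEL=ra:
underlying: a-ebedel-sa-vu-n
1. b -> p, d -> t, v -> f / _ #: no change
2. e, i -> 0 / V _: fires at position(s) 2: abedelsavun
surface: abedelsavun

cell NUM=ol, POLE=zo, CASE=ra, KEL=ak:
underlying: ge-ebedel-sa-m-n
1. b -> p, d -> t, v -> f / _ #: no change
2. e, i -> 0 / V _: fires at position(s) 3: gebedelsamn
surface: gebedelsamn

cell NUM=ol, POLE=ak, CASE=un, KEL=ak:
underlying: ge-ebedel-se-u-n
1. b -> p, d -> t, v -> f / _ #: no change
2. e, i -> 0 / V _: fires at position(s) 3: gebedelseun
surface: gebedelseun


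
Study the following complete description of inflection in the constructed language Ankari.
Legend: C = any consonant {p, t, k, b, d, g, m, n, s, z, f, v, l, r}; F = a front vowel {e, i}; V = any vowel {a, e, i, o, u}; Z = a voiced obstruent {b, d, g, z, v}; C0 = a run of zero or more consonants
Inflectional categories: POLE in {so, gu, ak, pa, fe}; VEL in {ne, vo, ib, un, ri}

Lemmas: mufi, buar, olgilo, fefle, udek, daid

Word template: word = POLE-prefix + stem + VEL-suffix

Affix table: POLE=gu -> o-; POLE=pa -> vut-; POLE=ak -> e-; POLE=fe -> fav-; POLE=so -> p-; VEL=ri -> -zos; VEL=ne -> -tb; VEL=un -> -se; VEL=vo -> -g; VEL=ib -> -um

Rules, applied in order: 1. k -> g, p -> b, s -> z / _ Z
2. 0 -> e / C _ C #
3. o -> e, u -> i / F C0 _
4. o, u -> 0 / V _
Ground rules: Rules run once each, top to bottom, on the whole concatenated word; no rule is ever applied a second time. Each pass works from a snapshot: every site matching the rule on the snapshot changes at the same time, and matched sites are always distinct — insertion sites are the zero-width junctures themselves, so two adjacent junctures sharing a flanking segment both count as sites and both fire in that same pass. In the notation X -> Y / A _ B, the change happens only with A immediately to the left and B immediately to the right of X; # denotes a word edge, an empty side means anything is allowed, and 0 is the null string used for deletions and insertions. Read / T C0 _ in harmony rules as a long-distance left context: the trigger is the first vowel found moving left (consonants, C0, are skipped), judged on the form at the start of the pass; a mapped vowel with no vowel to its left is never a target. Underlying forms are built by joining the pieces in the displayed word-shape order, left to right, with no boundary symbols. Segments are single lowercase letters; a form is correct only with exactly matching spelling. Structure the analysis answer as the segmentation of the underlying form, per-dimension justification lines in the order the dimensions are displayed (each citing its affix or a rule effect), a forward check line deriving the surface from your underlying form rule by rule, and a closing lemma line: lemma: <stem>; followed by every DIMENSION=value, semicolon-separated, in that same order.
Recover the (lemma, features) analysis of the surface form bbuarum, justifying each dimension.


underlying: p-buar-um
POLE=so - signalled by the affix p-
VEL=ib - signalled by the affix -um
check: pbuarum -> bbuarum -> bbuarum -> bbuarum -> bbuarum
lemma: buar; POLE=so; VEL=ib


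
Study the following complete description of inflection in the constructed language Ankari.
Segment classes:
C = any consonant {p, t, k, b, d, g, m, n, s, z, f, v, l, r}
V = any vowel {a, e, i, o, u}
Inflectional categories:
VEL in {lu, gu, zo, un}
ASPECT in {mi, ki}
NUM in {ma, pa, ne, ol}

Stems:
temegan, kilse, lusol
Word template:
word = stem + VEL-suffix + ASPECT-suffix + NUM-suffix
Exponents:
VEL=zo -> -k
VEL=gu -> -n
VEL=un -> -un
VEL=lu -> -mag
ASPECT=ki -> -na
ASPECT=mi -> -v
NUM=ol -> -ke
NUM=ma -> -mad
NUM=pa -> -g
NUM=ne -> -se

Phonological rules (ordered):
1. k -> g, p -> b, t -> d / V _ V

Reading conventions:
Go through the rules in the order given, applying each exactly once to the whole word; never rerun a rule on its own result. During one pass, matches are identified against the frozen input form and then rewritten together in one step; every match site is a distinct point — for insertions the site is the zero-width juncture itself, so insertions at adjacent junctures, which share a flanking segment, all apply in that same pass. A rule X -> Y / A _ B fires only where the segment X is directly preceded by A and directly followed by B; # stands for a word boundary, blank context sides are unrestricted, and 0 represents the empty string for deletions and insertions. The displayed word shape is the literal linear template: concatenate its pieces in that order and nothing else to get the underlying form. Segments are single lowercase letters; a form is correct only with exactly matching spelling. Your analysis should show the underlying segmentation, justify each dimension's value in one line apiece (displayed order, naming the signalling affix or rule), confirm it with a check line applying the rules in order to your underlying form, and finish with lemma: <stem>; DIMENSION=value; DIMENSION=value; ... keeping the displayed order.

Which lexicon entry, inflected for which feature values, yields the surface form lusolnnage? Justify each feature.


underlying: lusol-n-na-ke
VEL=gu - signalled by the affix -n
ASPECT=ki - signalled by the affix -na
NUM=ol - signalled by the affix -ke
check: lusolnnake -> lusolnnage
lemma: lusol; VEL=gu; ASPECT=ki; NUM=ol


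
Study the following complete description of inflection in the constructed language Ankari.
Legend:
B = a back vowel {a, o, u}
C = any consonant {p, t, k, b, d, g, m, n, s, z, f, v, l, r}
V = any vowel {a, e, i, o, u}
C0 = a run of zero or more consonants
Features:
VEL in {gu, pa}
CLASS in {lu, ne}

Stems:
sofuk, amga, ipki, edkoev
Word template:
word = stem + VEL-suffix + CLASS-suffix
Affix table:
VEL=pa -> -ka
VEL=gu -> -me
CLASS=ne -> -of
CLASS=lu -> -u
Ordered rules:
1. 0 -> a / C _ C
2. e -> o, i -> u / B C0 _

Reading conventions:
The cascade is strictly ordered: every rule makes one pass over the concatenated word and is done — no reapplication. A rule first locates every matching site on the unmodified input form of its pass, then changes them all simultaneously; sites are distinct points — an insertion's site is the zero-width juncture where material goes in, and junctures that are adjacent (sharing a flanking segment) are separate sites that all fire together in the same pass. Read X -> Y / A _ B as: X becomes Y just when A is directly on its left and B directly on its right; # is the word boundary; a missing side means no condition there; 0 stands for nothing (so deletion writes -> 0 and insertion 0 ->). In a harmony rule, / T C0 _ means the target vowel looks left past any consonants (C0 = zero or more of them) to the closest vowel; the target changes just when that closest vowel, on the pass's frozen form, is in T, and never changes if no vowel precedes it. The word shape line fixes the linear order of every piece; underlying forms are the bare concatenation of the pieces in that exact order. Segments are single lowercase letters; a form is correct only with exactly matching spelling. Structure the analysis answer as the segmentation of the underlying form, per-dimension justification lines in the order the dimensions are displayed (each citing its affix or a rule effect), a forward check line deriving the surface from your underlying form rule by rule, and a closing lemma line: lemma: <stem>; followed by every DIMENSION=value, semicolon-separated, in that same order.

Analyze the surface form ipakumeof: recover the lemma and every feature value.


underlying: ipki-me-of
VEL=gu - signalled by the affix -me
CLASS=ne - signalled by the affix -of
check: ipkimeof -> ipakimeof -> ipakumeof
lemma: ipki; VEL=gu; CLASS=ne


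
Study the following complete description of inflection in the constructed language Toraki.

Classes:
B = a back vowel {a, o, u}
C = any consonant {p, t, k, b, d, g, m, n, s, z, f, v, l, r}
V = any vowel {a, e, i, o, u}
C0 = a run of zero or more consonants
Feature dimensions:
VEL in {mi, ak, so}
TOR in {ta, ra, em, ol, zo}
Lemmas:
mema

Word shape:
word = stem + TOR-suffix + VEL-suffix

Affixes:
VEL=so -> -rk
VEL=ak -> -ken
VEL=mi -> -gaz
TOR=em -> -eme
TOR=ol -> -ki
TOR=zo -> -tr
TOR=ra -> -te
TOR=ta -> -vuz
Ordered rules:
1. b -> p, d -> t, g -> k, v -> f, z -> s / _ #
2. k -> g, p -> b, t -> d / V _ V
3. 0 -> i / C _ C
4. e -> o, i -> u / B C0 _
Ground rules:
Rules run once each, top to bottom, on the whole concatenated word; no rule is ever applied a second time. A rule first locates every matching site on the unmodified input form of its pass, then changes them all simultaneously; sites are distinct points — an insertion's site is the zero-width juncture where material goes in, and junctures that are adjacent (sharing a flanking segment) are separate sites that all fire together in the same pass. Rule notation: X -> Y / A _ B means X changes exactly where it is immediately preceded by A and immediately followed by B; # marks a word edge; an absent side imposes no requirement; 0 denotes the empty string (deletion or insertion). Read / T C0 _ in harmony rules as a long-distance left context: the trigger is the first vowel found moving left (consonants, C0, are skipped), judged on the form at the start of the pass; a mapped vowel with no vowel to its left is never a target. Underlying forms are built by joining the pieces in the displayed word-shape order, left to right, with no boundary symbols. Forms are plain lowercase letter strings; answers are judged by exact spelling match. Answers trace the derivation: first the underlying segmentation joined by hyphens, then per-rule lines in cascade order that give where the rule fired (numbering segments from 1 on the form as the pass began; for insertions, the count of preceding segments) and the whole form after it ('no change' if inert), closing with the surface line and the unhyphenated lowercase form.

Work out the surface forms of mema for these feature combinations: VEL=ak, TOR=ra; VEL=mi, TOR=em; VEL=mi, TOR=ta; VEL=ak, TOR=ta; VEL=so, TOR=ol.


cell VEL=ak, TOR=ra:
underlying: mema-te-ken
1. b -> p, d -> t, g -> k, v -> f, z -> s / _ #: no change
2. k -> g, p -> b, t -> d / V _ V: fires at position(s) 5, 7: memadegen
3. 0 -> i / C _ C: no change
4. e -> o, i -> u / B C0 _: fires at position(s) 6: memadogen
surface: memadogen

cell VEL=mi, TOR=em:
underlying: mema-eme-gaz
1. b -> p, d -> t, g -> k, v -> f, z -> s / _ #: fires at position(s) 10: memaemegas
2. k -> g, p -> b, t -> d / V _ V: no change
3. 0 -> i / C _ C: no change
4. e -> o, i -> u / B C0 _: fires at position(s) 5: memaomegas
surface: memaomegas

cell VEL=mi, TOR=ta:
underlying: mema-vuz-gaz
1. b -> p, d -> t, g -> k, v -> f, z -> s / _ #: fires at position(s) 10: memavuzgas
2. k -> g, p -> b, t -> d / V _ V: no change
3. 0 -> i / C _ C: inserts after position(s) 7: memavuzigas
4. e -> o, i -> u / B C0 _: fires at position(s) 8: memavuzugas
surface: memavuzugas

cell VEL=ak, TOR=ta:
underlying: mema-vuz-ken
1. b -> p, d -> t, g -> k, v -> f, z -> s / _ #: no change
2. k -> g, p -> b, t -> d / V _ V: no change
3. 0 -> i / C _ C: inserts after position(s) 7: memavuziken
4. e -> o, i -> u / B C0 _: fires at position(s) 8: memavuzuken
surface: memavuzuken

cell VEL=so, TOR=ol:
underlying: mema-ki-rk
1. b -> p, d -> t, g -> k, v -> f, z -> s / _ #: no change
2. k -> g, p -> b, t -> d / V _ V: fires at position(s) 5: memagirk
3. 0 -> i / C _ C: inserts after position(s) 7: memagirik
4. e -> o, i -> u / B C0 _: fires at position(s) 6: memagurik
surface: memagurik


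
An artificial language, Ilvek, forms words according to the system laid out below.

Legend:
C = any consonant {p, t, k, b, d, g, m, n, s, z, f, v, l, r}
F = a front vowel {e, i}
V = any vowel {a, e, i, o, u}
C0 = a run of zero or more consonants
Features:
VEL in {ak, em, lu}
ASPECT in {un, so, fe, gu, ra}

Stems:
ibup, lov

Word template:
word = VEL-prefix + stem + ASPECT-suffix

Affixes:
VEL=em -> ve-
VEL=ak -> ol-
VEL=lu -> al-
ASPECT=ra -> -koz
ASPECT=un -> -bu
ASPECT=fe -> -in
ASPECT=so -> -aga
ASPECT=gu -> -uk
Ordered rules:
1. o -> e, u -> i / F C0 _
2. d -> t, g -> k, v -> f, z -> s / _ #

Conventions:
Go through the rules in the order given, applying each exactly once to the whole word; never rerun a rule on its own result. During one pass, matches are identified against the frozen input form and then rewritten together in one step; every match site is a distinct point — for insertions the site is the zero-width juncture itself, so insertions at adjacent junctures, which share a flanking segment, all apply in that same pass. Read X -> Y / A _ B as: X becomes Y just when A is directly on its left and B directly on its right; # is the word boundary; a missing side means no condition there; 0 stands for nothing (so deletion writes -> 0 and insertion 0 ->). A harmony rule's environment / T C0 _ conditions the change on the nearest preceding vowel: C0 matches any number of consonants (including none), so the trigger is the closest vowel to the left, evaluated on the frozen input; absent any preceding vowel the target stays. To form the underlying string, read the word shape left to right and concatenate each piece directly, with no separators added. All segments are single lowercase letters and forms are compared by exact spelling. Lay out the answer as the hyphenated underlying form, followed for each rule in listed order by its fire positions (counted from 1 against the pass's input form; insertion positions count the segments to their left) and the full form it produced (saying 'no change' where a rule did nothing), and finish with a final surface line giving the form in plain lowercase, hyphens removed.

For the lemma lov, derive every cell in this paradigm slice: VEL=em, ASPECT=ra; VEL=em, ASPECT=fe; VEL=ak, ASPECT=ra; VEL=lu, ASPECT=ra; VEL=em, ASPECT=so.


cell VEL=em, ASPECT=ra:
underlying: ve-lov-koz
1. o -> e, u -> i / F C0 _: fires at position(s) 4: velevkoz
2. d -> t, g -> k, v -> f, z -> s / _ #: fires at position(s) 8: velevkos
surface: velevkos

cell VEL=em, ASPECT=fe:
underlying: ve-lov-in
1. o -> e, u -> i / F C0 _: fires at position(s) 4: velevin
2. d -> t, g -> k, v -> f, z -> s / _ #: no change
surface: velevin

cell VEL=ak, ASPECT=ra:
underlying: ol-lov-koz
1. o -> e, u -> i / F C0 _: no change
2. d -> t, g -> k, v -> f, z -> s / _ #: fires at position(s) 8: ollovkos
surface: ollovkos

cell VEL=lu, ASPECT=ra:
underlying: al-lov-koz
1. o -> e, u -> i / F C0 _: no change
2. d -> t, g -> k, v -> f, z -> s / _ #: fires at position(s) 8: allovkos
surface: allovkos

cell VEL=em, ASPECT=so:
underlying: ve-lov-aga
1. o -> e, u -> i / F C0 _: fires at position(s) 4: velevaga
2. d -> t, g -> k, v -> f, z -> s / _ #: no change
surface: velevaga


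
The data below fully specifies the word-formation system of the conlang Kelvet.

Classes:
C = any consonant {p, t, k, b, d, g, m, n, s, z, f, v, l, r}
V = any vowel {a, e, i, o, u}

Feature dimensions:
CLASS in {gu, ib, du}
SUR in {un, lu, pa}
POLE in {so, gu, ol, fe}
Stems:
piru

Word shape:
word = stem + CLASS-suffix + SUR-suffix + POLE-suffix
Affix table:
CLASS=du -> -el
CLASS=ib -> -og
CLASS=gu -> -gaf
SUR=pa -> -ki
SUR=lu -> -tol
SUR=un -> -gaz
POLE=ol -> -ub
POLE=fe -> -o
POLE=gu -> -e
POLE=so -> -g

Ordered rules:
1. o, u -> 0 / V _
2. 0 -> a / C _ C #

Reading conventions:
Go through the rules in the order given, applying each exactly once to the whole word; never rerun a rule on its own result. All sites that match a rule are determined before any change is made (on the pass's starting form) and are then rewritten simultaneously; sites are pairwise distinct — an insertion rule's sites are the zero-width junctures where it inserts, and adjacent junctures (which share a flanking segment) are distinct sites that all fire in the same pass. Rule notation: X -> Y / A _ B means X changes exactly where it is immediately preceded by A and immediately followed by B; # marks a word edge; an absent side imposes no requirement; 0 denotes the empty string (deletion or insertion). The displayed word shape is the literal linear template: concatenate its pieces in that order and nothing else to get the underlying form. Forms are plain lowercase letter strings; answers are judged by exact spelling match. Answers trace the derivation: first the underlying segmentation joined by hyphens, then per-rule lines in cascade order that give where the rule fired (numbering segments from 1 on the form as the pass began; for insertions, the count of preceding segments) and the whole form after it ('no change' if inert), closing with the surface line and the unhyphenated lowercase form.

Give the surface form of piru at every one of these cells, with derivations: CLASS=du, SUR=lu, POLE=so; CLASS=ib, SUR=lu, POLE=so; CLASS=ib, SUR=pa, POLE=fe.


cell CLASS=du, SUR=lu, POLE=so:
underlying: piru-el-tol-g
1. o, u -> 0 / V _: no change
2. 0 -> a / C _ C #: inserts after position(s) 9: pirueltolag
surface: pirueltolag

cell CLASS=ib, SUR=lu, POLE=so:
underlying: piru-og-tol-g
1. o, u -> 0 / V _: fires at position(s) 5: pirugtolg
2. 0 -> a / C _ C #: inserts after position(s) 8: pirugtolag
surface: pirugtolag

cell CLASS=ib, SUR=pa, POLE=fe:
underlying: piru-og-ki-o
1. o, u -> 0 / V _: fires at position(s) 5, 9: pirugki
2. 0 -> a / C _ C #: no change
surface: pirugki


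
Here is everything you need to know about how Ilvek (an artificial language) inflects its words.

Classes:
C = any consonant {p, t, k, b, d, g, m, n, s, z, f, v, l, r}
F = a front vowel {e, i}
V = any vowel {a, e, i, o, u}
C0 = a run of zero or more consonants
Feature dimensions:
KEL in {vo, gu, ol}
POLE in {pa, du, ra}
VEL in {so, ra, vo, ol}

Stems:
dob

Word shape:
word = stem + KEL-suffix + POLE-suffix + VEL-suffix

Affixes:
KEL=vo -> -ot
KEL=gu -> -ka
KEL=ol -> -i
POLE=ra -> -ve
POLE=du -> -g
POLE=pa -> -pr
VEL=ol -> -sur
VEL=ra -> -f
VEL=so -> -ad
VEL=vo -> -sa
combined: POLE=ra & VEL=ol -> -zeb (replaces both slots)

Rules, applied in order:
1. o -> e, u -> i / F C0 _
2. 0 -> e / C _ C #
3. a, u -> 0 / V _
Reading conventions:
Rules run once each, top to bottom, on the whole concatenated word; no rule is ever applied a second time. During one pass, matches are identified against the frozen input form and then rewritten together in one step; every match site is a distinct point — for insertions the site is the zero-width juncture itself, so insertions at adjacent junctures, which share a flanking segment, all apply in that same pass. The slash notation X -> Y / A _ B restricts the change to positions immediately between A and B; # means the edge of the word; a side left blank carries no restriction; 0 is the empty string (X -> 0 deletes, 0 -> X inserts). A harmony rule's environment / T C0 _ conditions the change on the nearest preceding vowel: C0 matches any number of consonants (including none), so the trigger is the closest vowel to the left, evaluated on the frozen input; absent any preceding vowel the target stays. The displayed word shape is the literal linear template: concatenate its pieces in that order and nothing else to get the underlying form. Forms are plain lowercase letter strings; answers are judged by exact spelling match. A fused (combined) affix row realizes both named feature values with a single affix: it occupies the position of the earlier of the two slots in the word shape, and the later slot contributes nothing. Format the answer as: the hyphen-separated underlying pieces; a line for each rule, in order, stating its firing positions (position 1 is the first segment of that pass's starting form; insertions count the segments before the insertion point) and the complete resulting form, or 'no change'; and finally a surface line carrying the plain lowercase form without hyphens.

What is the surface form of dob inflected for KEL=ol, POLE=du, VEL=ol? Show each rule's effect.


underlying: dob-i-g-sur
1. o -> e, u -> i / F C0 _: fires at position(s) 7: dobigsir
2. 0 -> e / C _ C #: no change
3. a, u -> 0 / V _: no change
surface: dobigsir


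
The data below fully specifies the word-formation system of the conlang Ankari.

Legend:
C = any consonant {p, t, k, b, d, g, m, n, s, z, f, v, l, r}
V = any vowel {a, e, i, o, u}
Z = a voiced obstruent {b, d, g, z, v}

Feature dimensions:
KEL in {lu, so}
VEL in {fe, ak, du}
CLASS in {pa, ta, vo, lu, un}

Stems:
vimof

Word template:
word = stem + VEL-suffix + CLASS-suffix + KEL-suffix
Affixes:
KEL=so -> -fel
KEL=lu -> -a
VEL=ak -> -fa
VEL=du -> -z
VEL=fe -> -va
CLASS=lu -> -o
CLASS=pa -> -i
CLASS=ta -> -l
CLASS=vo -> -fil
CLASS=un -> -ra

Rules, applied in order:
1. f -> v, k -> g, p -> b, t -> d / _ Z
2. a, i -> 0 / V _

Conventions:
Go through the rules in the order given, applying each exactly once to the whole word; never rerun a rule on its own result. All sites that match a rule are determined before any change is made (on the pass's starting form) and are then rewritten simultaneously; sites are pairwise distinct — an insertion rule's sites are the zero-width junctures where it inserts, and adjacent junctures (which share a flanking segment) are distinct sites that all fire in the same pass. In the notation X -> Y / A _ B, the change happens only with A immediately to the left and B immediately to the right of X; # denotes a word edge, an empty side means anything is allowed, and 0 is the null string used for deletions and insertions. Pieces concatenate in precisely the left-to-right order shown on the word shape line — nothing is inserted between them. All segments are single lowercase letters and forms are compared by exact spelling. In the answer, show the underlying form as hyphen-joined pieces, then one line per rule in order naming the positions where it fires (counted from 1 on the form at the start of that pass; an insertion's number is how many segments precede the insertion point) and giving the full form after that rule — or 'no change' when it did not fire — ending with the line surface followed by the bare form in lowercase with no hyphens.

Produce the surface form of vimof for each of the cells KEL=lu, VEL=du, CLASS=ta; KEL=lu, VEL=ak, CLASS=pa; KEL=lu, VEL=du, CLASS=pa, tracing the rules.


cell KEL=lu, VEL=du, CLASS=ta:
underlying: vimof-z-l-a
1. f -> v, k -> g, p -> b, t -> d / _ Z: fires at position(s) 5: vimovzla
2. a, i -> 0 / V _: no change
surface: vimovzla

cell KEL=lu, VEL=ak, CLASS=pa:
underlying: vimof-fa-i-a
1. f -> v, k -> g, p -> b, t -> d / _ Z: no change
2. a, i -> 0 / V _: fires at position(s) 8, 9: vimoffa
surface: vimoffa

cell KEL=lu, VEL=du, CLASS=pa:
underlying: vimof-z-i-a
1. f -> v, k -> g, p -> b, t -> d / _ Z: fires at position(s) 5: vimovzia
2. a, i -> 0 / V _: fires at position(s) 8: vimovzi
surface: vimovzi


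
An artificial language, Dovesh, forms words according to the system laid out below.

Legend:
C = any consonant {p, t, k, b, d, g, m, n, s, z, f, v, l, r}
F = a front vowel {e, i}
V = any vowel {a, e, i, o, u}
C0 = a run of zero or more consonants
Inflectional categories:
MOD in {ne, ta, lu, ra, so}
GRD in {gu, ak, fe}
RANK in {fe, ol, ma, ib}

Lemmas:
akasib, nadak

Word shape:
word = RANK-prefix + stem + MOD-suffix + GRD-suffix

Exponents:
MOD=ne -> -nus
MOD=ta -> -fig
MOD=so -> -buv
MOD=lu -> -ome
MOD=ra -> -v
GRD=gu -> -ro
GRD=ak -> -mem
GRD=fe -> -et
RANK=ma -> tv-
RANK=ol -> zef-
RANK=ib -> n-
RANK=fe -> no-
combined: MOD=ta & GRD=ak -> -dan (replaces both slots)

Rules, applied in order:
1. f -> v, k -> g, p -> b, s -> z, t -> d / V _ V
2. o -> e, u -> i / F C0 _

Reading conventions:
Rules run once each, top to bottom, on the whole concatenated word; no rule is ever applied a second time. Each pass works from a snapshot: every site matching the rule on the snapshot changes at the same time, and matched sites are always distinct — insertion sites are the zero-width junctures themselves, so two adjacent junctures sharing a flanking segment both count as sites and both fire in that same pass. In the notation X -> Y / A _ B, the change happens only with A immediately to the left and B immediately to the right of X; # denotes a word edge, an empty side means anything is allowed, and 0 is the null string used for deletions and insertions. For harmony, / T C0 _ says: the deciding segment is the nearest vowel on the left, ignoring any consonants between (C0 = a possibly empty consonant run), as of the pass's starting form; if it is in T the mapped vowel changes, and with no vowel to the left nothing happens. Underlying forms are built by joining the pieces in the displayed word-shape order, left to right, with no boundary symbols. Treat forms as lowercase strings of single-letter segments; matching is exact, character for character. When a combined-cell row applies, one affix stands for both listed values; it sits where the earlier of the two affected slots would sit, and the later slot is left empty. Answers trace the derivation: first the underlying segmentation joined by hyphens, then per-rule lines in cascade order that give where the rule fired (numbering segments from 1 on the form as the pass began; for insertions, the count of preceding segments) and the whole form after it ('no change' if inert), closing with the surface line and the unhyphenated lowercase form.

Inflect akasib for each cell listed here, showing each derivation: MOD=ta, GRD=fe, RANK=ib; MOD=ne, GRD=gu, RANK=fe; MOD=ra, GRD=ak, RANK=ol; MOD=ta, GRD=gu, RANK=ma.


cell MOD=ta, GRD=fe, RANK=ib:
underlying: n-akasib-fig-et
1. f -> v, k -> g, p -> b, s -> z, t -> d / V _ V: fires at position(s) 3, 5: nagazibfiget
2. o -> e, u -> i / F C0 _: no change
surface: nagazibfiget

cell MOD=ne, GRD=gu, RANK=fe:
underlying: no-akasib-nus-ro
1. f -> v, k -> g, p -> b, s -> z, t -> d / V _ V: fires at position(s) 4, 6: noagazibnusro
2. o -> e, u -> i / F C0 _: fires at position(s) 10: noagazibnisro
surface: noagazibnisro

cell MOD=ra, GRD=ak, RANK=ol:
underlying: zef-akasib-v-mem
1. f -> v, k -> g, p -> b, s -> z, t -> d / V _ V: fires at position(s) 3, 5, 7: zevagazibvmem
2. o -> e, u -> i / F C0 _: no change
surface: zevagazibvmem

cell MOD=ta, GRD=gu, RANK=ma:
underlying: tv-akasib-fig-ro
1. f -> v, k -> g, p -> b, s -> z, t -> d / V _ V: fires at position(s) 4, 6: tvagazibfigro
2. o -> e, u -> i / F C0 _: fires at position(s) 13: tvagazibfigre
surface: tvagazibfigre


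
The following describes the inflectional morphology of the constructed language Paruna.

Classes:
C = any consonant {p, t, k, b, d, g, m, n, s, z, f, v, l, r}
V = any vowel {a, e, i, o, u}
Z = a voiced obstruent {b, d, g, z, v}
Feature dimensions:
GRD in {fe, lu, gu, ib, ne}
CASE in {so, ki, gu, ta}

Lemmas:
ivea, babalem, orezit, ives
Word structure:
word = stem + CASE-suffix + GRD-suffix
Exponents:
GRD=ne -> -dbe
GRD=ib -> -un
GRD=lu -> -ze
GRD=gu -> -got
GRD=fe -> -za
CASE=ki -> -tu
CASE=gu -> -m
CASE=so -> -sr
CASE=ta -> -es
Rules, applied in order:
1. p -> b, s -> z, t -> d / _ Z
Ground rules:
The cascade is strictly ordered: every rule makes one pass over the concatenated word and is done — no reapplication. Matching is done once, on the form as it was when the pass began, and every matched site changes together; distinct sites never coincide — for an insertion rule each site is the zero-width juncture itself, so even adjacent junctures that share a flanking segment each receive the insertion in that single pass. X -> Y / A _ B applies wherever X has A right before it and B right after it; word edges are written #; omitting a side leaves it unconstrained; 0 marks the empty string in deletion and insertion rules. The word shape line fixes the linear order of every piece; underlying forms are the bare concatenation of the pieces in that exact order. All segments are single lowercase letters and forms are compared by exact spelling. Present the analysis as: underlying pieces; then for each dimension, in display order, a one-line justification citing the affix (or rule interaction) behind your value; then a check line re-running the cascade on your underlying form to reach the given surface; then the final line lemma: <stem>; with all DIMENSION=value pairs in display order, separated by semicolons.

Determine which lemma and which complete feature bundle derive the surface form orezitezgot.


underlying: orezit-es-got
GRD=gu - signalled by the affix -got
CASE=ta - signalled by the affix -es
check: orezitesgot -> orezitezgot
lemma: orezit; GRD=gu; CASE=ta


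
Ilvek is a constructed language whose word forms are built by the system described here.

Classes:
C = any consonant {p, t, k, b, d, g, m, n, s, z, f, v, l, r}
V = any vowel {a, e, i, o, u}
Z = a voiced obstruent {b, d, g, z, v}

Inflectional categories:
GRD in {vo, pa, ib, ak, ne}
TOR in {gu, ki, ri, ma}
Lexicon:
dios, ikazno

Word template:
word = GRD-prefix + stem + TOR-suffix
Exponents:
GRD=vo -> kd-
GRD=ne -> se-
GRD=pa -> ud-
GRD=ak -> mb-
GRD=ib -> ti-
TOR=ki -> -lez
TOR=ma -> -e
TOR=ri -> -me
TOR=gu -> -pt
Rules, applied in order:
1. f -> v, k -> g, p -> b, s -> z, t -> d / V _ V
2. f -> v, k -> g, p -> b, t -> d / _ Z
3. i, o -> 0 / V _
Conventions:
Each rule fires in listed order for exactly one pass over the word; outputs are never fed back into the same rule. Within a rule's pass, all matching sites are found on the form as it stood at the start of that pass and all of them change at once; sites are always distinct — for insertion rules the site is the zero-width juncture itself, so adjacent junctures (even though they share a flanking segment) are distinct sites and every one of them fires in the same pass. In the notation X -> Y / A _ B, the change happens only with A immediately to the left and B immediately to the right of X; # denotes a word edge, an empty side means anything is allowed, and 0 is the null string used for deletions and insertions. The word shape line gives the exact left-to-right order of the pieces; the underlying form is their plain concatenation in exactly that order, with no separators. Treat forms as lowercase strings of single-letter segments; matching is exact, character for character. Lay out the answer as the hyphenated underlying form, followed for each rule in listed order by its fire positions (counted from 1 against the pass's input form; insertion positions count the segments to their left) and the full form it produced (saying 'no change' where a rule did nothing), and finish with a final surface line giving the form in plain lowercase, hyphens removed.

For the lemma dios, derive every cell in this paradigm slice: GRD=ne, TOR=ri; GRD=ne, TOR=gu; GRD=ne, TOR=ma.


cell GRD=ne, TOR=ri:
underlying: se-dios-me
1. f -> v, k -> g, p -> b, s -> z, t -> d / V _ V: no change
2. f -> v, k -> g, p -> b, t -> d / _ Z: no change
3. i, o -> 0 / V _: fires at position(s) 5: sedisme
surface: sedisme

cell GRD=ne, TOR=gu:
underlying: se-dios-pt
1. f -> v, k -> g, p -> b, s -> z, t -> d / V _ V: no change
2. f -> v, k -> g, p -> b, t -> d / _ Z: no change
3. i, o -> 0 / V _: fires at position(s) 5: sedispt
surface: sedispt

cell GRD=ne, TOR=ma:
underlying: se-dios-e
1. f -> v, k -> g, p -> b, s -> z, t -> d / V _ V: fires at position(s) 6: sedioze
2. f -> v, k -> g, p -> b, t -> d / _ Z: no change
3. i, o -> 0 / V _: fires at position(s) 5: sedize
surface: sedize


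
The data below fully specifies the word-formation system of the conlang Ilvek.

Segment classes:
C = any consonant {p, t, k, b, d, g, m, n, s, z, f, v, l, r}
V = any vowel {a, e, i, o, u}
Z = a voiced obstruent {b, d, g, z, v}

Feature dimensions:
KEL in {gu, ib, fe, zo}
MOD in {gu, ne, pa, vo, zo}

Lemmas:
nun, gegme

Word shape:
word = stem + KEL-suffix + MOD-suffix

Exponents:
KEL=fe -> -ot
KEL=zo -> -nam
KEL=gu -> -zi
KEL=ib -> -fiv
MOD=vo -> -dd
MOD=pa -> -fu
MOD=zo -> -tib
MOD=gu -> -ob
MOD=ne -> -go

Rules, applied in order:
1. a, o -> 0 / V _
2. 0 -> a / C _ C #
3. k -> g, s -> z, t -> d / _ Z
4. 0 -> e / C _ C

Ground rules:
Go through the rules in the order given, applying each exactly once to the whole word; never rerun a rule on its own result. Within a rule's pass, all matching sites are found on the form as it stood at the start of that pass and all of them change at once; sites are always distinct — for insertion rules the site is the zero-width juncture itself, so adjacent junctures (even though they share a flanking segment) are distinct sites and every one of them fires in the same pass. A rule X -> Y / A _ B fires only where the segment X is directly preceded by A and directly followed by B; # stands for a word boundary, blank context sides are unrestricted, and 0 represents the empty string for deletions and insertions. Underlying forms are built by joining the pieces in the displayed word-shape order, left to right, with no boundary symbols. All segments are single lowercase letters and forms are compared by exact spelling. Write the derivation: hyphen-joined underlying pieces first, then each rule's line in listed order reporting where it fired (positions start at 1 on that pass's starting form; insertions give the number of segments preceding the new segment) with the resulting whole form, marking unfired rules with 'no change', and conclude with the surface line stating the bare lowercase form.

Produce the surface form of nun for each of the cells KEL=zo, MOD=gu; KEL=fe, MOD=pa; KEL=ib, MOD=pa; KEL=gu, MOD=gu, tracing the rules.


cell KEL=zo, MOD=gu:
underlying: nun-nam-ob
1. a, o -> 0 / V _: no change
2. 0 -> a / C _ C #: no change
3. k -> g, s -> z, t -> d / _ Z: no change
4. 0 -> e / C _ C: inserts after position(s) 3: nunenamob
surface: nunenamob

cell KEL=fe, MOD=pa:
underlying: nun-ot-fu
1. a, o -> 0 / V _: no change
2. 0 -> a / C _ C #: no change
3. k -> g, s -> z, t -> d / _ Z: no change
4. 0 -> e / C _ C: inserts after position(s) 5: nunotefu
surface: nunotefu

cell KEL=ib, MOD=pa:
underlying: nun-fiv-fu
1. a, o -> 0 / V _: no change
2. 0 -> a / C _ C #: no change
3. k -> g, s -> z, t -> d / _ Z: no change
4. 0 -> e / C _ C: inserts after position(s) 3, 6: nunefivefu
surface: nunefivefu

cell KEL=gu, MOD=gu:
underlying: nun-zi-ob
1. a, o -> 0 / V _: fires at position(s) 6: nunzib
2. 0 -> a / C _ C #: no change
3. k -> g, s -> z, t -> d / _ Z: no change
4. 0 -> e / C _ C: inserts after position(s) 3: nunezib
surface: nunezib
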